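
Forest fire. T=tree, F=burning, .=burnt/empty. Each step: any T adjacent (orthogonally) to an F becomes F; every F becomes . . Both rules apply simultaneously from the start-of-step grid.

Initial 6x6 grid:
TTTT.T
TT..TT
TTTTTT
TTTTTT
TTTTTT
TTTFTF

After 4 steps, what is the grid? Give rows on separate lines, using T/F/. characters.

Step 1: 4 trees catch fire, 2 burn out
  TTTT.T
  TT..TT
  TTTTTT
  TTTTTT
  TTTFTF
  TTF.F.
Step 2: 5 trees catch fire, 4 burn out
  TTTT.T
  TT..TT
  TTTTTT
  TTTFTF
  TTF.F.
  TF....
Step 3: 6 trees catch fire, 5 burn out
  TTTT.T
  TT..TT
  TTTFTF
  TTF.F.
  TF....
  F.....
Step 4: 5 trees catch fire, 6 burn out
  TTTT.T
  TT..TF
  TTF.F.
  TF....
  F.....
  ......

TTTT.T
TT..TF
TTF.F.
TF....
F.....
......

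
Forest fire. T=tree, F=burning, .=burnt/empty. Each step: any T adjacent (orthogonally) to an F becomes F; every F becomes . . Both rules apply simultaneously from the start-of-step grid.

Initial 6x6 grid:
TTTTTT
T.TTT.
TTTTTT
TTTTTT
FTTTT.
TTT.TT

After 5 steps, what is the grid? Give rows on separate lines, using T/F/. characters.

Step 1: 3 trees catch fire, 1 burn out
  TTTTTT
  T.TTT.
  TTTTTT
  FTTTTT
  .FTTT.
  FTT.TT
Step 2: 4 trees catch fire, 3 burn out
  TTTTTT
  T.TTT.
  FTTTTT
  .FTTTT
  ..FTT.
  .FT.TT
Step 3: 5 trees catch fire, 4 burn out
  TTTTTT
  F.TTT.
  .FTTTT
  ..FTTT
  ...FT.
  ..F.TT
Step 4: 4 trees catch fire, 5 burn out
  FTTTTT
  ..TTT.
  ..FTTT
  ...FTT
  ....F.
  ....TT
Step 5: 5 trees catch fire, 4 burn out
  .FTTTT
  ..FTT.
  ...FTT
  ....FT
  ......
  ....FT

.FTTTT
..FTT.
...FTT
....FT
......
....FT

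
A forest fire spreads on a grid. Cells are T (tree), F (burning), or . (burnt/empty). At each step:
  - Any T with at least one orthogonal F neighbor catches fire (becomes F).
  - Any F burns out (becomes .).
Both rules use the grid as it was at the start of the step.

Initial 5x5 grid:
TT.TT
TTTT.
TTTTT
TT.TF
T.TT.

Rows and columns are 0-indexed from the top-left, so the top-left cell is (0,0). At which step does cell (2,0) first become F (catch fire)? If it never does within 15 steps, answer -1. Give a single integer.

Step 1: cell (2,0)='T' (+2 fires, +1 burnt)
Step 2: cell (2,0)='T' (+2 fires, +2 burnt)
Step 3: cell (2,0)='T' (+3 fires, +2 burnt)
Step 4: cell (2,0)='T' (+3 fires, +3 burnt)
Step 5: cell (2,0)='F' (+4 fires, +3 burnt)
  -> target ignites at step 5
Step 6: cell (2,0)='.' (+3 fires, +4 burnt)
Step 7: cell (2,0)='.' (+2 fires, +3 burnt)
Step 8: cell (2,0)='.' (+0 fires, +2 burnt)
  fire out at step 8

5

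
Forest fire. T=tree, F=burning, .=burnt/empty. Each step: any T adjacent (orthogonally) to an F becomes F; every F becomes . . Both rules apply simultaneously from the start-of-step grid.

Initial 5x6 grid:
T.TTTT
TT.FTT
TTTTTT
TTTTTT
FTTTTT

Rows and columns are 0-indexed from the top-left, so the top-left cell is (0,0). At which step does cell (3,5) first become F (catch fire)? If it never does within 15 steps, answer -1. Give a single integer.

Step 1: cell (3,5)='T' (+5 fires, +2 burnt)
Step 2: cell (3,5)='T' (+9 fires, +5 burnt)
Step 3: cell (3,5)='T' (+7 fires, +9 burnt)
Step 4: cell (3,5)='F' (+4 fires, +7 burnt)
  -> target ignites at step 4
Step 5: cell (3,5)='.' (+1 fires, +4 burnt)
Step 6: cell (3,5)='.' (+0 fires, +1 burnt)
  fire out at step 6

4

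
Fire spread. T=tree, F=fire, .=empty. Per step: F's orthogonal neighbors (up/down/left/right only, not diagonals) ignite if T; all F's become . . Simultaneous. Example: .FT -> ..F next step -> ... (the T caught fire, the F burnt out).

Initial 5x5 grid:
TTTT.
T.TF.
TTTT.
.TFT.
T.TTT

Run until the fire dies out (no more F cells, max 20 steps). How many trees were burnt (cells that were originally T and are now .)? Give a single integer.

Step 1: +7 fires, +2 burnt (F count now 7)
Step 2: +3 fires, +7 burnt (F count now 3)
Step 3: +3 fires, +3 burnt (F count now 3)
Step 4: +2 fires, +3 burnt (F count now 2)
Step 5: +0 fires, +2 burnt (F count now 0)
Fire out after step 5
Initially T: 16, now '.': 24
Total burnt (originally-T cells now '.'): 15

Answer: 15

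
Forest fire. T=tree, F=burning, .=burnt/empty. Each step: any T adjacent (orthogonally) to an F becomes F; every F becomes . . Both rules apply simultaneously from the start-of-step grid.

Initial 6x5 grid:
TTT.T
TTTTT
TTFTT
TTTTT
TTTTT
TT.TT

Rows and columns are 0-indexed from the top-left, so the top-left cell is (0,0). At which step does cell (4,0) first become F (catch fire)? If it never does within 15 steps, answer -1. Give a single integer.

Step 1: cell (4,0)='T' (+4 fires, +1 burnt)
Step 2: cell (4,0)='T' (+8 fires, +4 burnt)
Step 3: cell (4,0)='T' (+7 fires, +8 burnt)
Step 4: cell (4,0)='F' (+6 fires, +7 burnt)
  -> target ignites at step 4
Step 5: cell (4,0)='.' (+2 fires, +6 burnt)
Step 6: cell (4,0)='.' (+0 fires, +2 burnt)
  fire out at step 6

4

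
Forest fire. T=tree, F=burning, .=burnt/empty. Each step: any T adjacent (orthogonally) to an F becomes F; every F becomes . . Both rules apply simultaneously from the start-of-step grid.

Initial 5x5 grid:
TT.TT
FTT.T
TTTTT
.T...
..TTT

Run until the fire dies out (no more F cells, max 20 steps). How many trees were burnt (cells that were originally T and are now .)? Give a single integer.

Answer: 13

Derivation:
Step 1: +3 fires, +1 burnt (F count now 3)
Step 2: +3 fires, +3 burnt (F count now 3)
Step 3: +2 fires, +3 burnt (F count now 2)
Step 4: +1 fires, +2 burnt (F count now 1)
Step 5: +1 fires, +1 burnt (F count now 1)
Step 6: +1 fires, +1 burnt (F count now 1)
Step 7: +1 fires, +1 burnt (F count now 1)
Step 8: +1 fires, +1 burnt (F count now 1)
Step 9: +0 fires, +1 burnt (F count now 0)
Fire out after step 9
Initially T: 16, now '.': 22
Total burnt (originally-T cells now '.'): 13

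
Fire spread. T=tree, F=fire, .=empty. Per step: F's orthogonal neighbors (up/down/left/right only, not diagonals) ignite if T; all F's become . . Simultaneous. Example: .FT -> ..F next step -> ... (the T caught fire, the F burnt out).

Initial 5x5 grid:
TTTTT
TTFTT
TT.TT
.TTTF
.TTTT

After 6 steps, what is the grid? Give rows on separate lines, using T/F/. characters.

Step 1: 6 trees catch fire, 2 burn out
  TTFTT
  TF.FT
  TT.TF
  .TTF.
  .TTTF
Step 2: 8 trees catch fire, 6 burn out
  TF.FT
  F...F
  TF.F.
  .TF..
  .TTF.
Step 3: 5 trees catch fire, 8 burn out
  F...F
  .....
  F....
  .F...
  .TF..
Step 4: 1 trees catch fire, 5 burn out
  .....
  .....
  .....
  .....
  .F...
Step 5: 0 trees catch fire, 1 burn out
  .....
  .....
  .....
  .....
  .....
Step 6: 0 trees catch fire, 0 burn out
  .....
  .....
  .....
  .....
  .....

.....
.....
.....
.....
.....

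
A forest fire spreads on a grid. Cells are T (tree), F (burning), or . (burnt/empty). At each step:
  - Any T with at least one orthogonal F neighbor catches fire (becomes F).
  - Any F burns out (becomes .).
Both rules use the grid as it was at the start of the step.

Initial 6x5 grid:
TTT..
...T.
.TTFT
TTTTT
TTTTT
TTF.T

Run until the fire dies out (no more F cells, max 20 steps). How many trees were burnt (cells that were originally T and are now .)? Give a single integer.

Answer: 17

Derivation:
Step 1: +6 fires, +2 burnt (F count now 6)
Step 2: +6 fires, +6 burnt (F count now 6)
Step 3: +3 fires, +6 burnt (F count now 3)
Step 4: +2 fires, +3 burnt (F count now 2)
Step 5: +0 fires, +2 burnt (F count now 0)
Fire out after step 5
Initially T: 20, now '.': 27
Total burnt (originally-T cells now '.'): 17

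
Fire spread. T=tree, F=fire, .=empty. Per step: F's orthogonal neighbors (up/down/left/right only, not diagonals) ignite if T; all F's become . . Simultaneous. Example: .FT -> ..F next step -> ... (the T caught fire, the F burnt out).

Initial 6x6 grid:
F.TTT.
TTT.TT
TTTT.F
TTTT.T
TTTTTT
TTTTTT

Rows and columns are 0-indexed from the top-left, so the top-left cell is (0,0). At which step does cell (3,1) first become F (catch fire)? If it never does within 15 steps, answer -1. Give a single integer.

Step 1: cell (3,1)='T' (+3 fires, +2 burnt)
Step 2: cell (3,1)='T' (+4 fires, +3 burnt)
Step 3: cell (3,1)='T' (+6 fires, +4 burnt)
Step 4: cell (3,1)='F' (+7 fires, +6 burnt)
  -> target ignites at step 4
Step 5: cell (3,1)='.' (+7 fires, +7 burnt)
Step 6: cell (3,1)='.' (+2 fires, +7 burnt)
Step 7: cell (3,1)='.' (+0 fires, +2 burnt)
  fire out at step 7

4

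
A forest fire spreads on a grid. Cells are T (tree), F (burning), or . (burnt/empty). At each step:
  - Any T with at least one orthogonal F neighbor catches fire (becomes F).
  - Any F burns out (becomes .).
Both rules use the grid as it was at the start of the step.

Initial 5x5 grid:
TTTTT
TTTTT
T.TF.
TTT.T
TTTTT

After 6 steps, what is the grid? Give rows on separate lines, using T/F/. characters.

Step 1: 2 trees catch fire, 1 burn out
  TTTTT
  TTTFT
  T.F..
  TTT.T
  TTTTT
Step 2: 4 trees catch fire, 2 burn out
  TTTFT
  TTF.F
  T....
  TTF.T
  TTTTT
Step 3: 5 trees catch fire, 4 burn out
  TTF.F
  TF...
  T....
  TF..T
  TTFTT
Step 4: 5 trees catch fire, 5 burn out
  TF...
  F....
  T....
  F...T
  TF.FT
Step 5: 4 trees catch fire, 5 burn out
  F....
  .....
  F....
  ....T
  F...F
Step 6: 1 trees catch fire, 4 burn out
  .....
  .....
  .....
  ....F
  .....

.....
.....
.....
....F
.....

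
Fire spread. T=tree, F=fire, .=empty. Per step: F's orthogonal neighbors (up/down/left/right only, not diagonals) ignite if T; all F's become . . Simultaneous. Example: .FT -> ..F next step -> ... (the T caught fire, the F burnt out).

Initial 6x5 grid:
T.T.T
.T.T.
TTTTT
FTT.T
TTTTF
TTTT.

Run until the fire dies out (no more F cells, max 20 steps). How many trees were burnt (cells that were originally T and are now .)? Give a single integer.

Step 1: +5 fires, +2 burnt (F count now 5)
Step 2: +7 fires, +5 burnt (F count now 7)
Step 3: +5 fires, +7 burnt (F count now 5)
Step 4: +1 fires, +5 burnt (F count now 1)
Step 5: +0 fires, +1 burnt (F count now 0)
Fire out after step 5
Initially T: 21, now '.': 27
Total burnt (originally-T cells now '.'): 18

Answer: 18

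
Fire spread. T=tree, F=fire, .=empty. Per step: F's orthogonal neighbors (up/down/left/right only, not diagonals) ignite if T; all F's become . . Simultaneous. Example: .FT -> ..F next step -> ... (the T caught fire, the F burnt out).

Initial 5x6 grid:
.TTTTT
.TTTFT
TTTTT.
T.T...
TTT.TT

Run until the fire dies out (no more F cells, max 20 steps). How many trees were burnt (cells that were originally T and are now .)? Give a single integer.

Answer: 19

Derivation:
Step 1: +4 fires, +1 burnt (F count now 4)
Step 2: +4 fires, +4 burnt (F count now 4)
Step 3: +3 fires, +4 burnt (F count now 3)
Step 4: +3 fires, +3 burnt (F count now 3)
Step 5: +2 fires, +3 burnt (F count now 2)
Step 6: +2 fires, +2 burnt (F count now 2)
Step 7: +1 fires, +2 burnt (F count now 1)
Step 8: +0 fires, +1 burnt (F count now 0)
Fire out after step 8
Initially T: 21, now '.': 28
Total burnt (originally-T cells now '.'): 19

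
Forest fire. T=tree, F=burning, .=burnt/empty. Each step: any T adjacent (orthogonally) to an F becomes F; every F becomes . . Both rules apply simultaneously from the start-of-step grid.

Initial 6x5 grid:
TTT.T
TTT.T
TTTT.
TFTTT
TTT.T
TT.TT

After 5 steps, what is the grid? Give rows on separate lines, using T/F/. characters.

Step 1: 4 trees catch fire, 1 burn out
  TTT.T
  TTT.T
  TFTT.
  F.FTT
  TFT.T
  TT.TT
Step 2: 7 trees catch fire, 4 burn out
  TTT.T
  TFT.T
  F.FT.
  ...FT
  F.F.T
  TF.TT
Step 3: 6 trees catch fire, 7 burn out
  TFT.T
  F.F.T
  ...F.
  ....F
  ....T
  F..TT
Step 4: 3 trees catch fire, 6 burn out
  F.F.T
  ....T
  .....
  .....
  ....F
  ...TT
Step 5: 1 trees catch fire, 3 burn out
  ....T
  ....T
  .....
  .....
  .....
  ...TF

....T
....T
.....
.....
.....
...TF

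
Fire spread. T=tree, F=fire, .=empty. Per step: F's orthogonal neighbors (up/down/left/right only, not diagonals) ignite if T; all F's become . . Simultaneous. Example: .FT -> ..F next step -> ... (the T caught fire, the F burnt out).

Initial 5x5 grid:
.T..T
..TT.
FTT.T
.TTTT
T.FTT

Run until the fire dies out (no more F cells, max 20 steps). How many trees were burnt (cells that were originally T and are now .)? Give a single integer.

Step 1: +3 fires, +2 burnt (F count now 3)
Step 2: +4 fires, +3 burnt (F count now 4)
Step 3: +2 fires, +4 burnt (F count now 2)
Step 4: +2 fires, +2 burnt (F count now 2)
Step 5: +0 fires, +2 burnt (F count now 0)
Fire out after step 5
Initially T: 14, now '.': 22
Total burnt (originally-T cells now '.'): 11

Answer: 11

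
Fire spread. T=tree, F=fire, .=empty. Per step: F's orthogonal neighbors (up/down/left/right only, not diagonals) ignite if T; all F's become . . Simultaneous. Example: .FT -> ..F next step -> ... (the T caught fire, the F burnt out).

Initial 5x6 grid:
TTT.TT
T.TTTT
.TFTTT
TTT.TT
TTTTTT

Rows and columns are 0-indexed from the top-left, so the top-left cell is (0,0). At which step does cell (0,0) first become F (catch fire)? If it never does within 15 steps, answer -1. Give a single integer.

Step 1: cell (0,0)='T' (+4 fires, +1 burnt)
Step 2: cell (0,0)='T' (+5 fires, +4 burnt)
Step 3: cell (0,0)='T' (+7 fires, +5 burnt)
Step 4: cell (0,0)='F' (+6 fires, +7 burnt)
  -> target ignites at step 4
Step 5: cell (0,0)='.' (+3 fires, +6 burnt)
Step 6: cell (0,0)='.' (+0 fires, +3 burnt)
  fire out at step 6

4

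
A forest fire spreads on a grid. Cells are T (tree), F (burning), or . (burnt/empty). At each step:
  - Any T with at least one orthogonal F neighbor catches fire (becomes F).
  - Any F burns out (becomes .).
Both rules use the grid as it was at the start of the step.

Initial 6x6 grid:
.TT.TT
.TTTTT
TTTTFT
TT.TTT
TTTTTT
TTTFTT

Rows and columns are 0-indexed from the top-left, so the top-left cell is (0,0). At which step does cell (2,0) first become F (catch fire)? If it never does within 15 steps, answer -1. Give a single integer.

Step 1: cell (2,0)='T' (+7 fires, +2 burnt)
Step 2: cell (2,0)='T' (+10 fires, +7 burnt)
Step 3: cell (2,0)='T' (+6 fires, +10 burnt)
Step 4: cell (2,0)='F' (+5 fires, +6 burnt)
  -> target ignites at step 4
Step 5: cell (2,0)='.' (+2 fires, +5 burnt)
Step 6: cell (2,0)='.' (+0 fires, +2 burnt)
  fire out at step 6

4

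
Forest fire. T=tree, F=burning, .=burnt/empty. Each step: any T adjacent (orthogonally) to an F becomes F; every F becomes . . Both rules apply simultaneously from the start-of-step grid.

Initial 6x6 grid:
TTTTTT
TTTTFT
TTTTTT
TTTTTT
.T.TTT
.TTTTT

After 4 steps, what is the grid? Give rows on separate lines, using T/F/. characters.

Step 1: 4 trees catch fire, 1 burn out
  TTTTFT
  TTTF.F
  TTTTFT
  TTTTTT
  .T.TTT
  .TTTTT
Step 2: 6 trees catch fire, 4 burn out
  TTTF.F
  TTF...
  TTTF.F
  TTTTFT
  .T.TTT
  .TTTTT
Step 3: 6 trees catch fire, 6 burn out
  TTF...
  TF....
  TTF...
  TTTF.F
  .T.TFT
  .TTTTT
Step 4: 7 trees catch fire, 6 burn out
  TF....
  F.....
  TF....
  TTF...
  .T.F.F
  .TTTFT

TF....
F.....
TF....
TTF...
.T.F.F
.TTTFT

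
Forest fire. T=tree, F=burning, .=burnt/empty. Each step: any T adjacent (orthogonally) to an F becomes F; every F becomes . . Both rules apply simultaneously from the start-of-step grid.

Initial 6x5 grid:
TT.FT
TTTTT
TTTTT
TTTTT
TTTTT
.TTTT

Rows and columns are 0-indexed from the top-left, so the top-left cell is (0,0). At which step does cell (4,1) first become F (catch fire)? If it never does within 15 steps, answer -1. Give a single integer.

Step 1: cell (4,1)='T' (+2 fires, +1 burnt)
Step 2: cell (4,1)='T' (+3 fires, +2 burnt)
Step 3: cell (4,1)='T' (+4 fires, +3 burnt)
Step 4: cell (4,1)='T' (+6 fires, +4 burnt)
Step 5: cell (4,1)='T' (+6 fires, +6 burnt)
Step 6: cell (4,1)='F' (+4 fires, +6 burnt)
  -> target ignites at step 6
Step 7: cell (4,1)='.' (+2 fires, +4 burnt)
Step 8: cell (4,1)='.' (+0 fires, +2 burnt)
  fire out at step 8

6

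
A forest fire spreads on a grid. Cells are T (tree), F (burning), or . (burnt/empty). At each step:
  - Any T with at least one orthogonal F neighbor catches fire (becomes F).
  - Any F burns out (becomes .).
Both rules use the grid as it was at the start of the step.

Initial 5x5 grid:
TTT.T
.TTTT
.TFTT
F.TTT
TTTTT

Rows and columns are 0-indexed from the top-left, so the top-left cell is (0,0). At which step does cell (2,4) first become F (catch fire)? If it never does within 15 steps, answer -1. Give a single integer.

Step 1: cell (2,4)='T' (+5 fires, +2 burnt)
Step 2: cell (2,4)='F' (+7 fires, +5 burnt)
  -> target ignites at step 2
Step 3: cell (2,4)='.' (+4 fires, +7 burnt)
Step 4: cell (2,4)='.' (+3 fires, +4 burnt)
Step 5: cell (2,4)='.' (+0 fires, +3 burnt)
  fire out at step 5

2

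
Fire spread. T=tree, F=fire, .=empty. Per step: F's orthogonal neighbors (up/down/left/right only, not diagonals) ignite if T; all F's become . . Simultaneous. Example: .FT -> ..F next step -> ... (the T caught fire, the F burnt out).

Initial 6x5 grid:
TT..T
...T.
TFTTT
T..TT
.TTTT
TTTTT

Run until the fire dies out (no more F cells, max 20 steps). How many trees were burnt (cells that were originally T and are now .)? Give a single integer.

Answer: 17

Derivation:
Step 1: +2 fires, +1 burnt (F count now 2)
Step 2: +2 fires, +2 burnt (F count now 2)
Step 3: +3 fires, +2 burnt (F count now 3)
Step 4: +2 fires, +3 burnt (F count now 2)
Step 5: +3 fires, +2 burnt (F count now 3)
Step 6: +3 fires, +3 burnt (F count now 3)
Step 7: +1 fires, +3 burnt (F count now 1)
Step 8: +1 fires, +1 burnt (F count now 1)
Step 9: +0 fires, +1 burnt (F count now 0)
Fire out after step 9
Initially T: 20, now '.': 27
Total burnt (originally-T cells now '.'): 17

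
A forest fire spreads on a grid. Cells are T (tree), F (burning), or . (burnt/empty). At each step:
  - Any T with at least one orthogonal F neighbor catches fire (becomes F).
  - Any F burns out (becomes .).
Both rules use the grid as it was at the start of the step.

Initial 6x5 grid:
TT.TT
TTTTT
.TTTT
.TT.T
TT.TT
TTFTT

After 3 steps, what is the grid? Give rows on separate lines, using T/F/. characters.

Step 1: 2 trees catch fire, 1 burn out
  TT.TT
  TTTTT
  .TTTT
  .TT.T
  TT.TT
  TF.FT
Step 2: 4 trees catch fire, 2 burn out
  TT.TT
  TTTTT
  .TTTT
  .TT.T
  TF.FT
  F...F
Step 3: 3 trees catch fire, 4 burn out
  TT.TT
  TTTTT
  .TTTT
  .FT.T
  F...F
  .....

TT.TT
TTTTT
.TTTT
.FT.T
F...F
.....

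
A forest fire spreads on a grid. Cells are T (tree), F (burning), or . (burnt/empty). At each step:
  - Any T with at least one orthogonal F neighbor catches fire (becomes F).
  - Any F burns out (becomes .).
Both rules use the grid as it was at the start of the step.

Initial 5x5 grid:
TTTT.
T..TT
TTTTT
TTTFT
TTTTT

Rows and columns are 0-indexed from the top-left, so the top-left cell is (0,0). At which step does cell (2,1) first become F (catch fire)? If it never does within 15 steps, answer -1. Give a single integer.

Step 1: cell (2,1)='T' (+4 fires, +1 burnt)
Step 2: cell (2,1)='T' (+6 fires, +4 burnt)
Step 3: cell (2,1)='F' (+5 fires, +6 burnt)
  -> target ignites at step 3
Step 4: cell (2,1)='.' (+3 fires, +5 burnt)
Step 5: cell (2,1)='.' (+2 fires, +3 burnt)
Step 6: cell (2,1)='.' (+1 fires, +2 burnt)
Step 7: cell (2,1)='.' (+0 fires, +1 burnt)
  fire out at step 7

3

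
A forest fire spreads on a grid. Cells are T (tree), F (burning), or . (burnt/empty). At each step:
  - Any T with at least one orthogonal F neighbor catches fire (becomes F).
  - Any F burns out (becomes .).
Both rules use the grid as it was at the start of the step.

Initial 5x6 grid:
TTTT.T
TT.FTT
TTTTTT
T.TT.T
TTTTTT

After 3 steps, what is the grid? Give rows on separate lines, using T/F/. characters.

Step 1: 3 trees catch fire, 1 burn out
  TTTF.T
  TT..FT
  TTTFTT
  T.TT.T
  TTTTTT
Step 2: 5 trees catch fire, 3 burn out
  TTF..T
  TT...F
  TTF.FT
  T.TF.T
  TTTTTT
Step 3: 6 trees catch fire, 5 burn out
  TF...F
  TT....
  TF...F
  T.F..T
  TTTFTT

TF...F
TT....
TF...F
T.F..T
TTTFTT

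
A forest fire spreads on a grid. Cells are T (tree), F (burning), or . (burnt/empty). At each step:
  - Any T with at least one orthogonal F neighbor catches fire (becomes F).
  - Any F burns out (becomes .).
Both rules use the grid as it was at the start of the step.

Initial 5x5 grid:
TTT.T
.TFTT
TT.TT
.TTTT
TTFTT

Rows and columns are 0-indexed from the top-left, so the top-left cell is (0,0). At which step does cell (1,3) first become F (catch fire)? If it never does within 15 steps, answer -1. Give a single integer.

Step 1: cell (1,3)='F' (+6 fires, +2 burnt)
  -> target ignites at step 1
Step 2: cell (1,3)='.' (+8 fires, +6 burnt)
Step 3: cell (1,3)='.' (+5 fires, +8 burnt)
Step 4: cell (1,3)='.' (+0 fires, +5 burnt)
  fire out at step 4

1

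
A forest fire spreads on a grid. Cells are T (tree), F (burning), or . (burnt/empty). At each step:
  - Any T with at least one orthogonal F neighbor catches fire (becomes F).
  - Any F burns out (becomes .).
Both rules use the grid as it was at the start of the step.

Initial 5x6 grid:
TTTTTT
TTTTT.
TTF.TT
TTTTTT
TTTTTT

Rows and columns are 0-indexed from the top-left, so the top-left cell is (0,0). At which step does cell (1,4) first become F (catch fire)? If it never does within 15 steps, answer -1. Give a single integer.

Step 1: cell (1,4)='T' (+3 fires, +1 burnt)
Step 2: cell (1,4)='T' (+7 fires, +3 burnt)
Step 3: cell (1,4)='F' (+8 fires, +7 burnt)
  -> target ignites at step 3
Step 4: cell (1,4)='.' (+6 fires, +8 burnt)
Step 5: cell (1,4)='.' (+3 fires, +6 burnt)
Step 6: cell (1,4)='.' (+0 fires, +3 burnt)
  fire out at step 6

3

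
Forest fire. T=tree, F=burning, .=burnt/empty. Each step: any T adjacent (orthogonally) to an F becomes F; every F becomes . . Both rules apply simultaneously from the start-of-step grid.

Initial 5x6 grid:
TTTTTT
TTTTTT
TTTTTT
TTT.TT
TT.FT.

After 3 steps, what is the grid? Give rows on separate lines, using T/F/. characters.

Step 1: 1 trees catch fire, 1 burn out
  TTTTTT
  TTTTTT
  TTTTTT
  TTT.TT
  TT..F.
Step 2: 1 trees catch fire, 1 burn out
  TTTTTT
  TTTTTT
  TTTTTT
  TTT.FT
  TT....
Step 3: 2 trees catch fire, 1 burn out
  TTTTTT
  TTTTTT
  TTTTFT
  TTT..F
  TT....

TTTTTT
TTTTTT
TTTTFT
TTT..F
TT....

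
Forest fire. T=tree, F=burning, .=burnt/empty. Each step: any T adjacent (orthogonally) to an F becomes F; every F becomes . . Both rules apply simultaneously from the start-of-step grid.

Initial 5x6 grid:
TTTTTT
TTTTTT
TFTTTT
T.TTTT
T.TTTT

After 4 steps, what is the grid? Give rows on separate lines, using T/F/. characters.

Step 1: 3 trees catch fire, 1 burn out
  TTTTTT
  TFTTTT
  F.FTTT
  T.TTTT
  T.TTTT
Step 2: 6 trees catch fire, 3 burn out
  TFTTTT
  F.FTTT
  ...FTT
  F.FTTT
  T.TTTT
Step 3: 7 trees catch fire, 6 burn out
  F.FTTT
  ...FTT
  ....FT
  ...FTT
  F.FTTT
Step 4: 5 trees catch fire, 7 burn out
  ...FTT
  ....FT
  .....F
  ....FT
  ...FTT

...FTT
....FT
.....F
....FT
...FTT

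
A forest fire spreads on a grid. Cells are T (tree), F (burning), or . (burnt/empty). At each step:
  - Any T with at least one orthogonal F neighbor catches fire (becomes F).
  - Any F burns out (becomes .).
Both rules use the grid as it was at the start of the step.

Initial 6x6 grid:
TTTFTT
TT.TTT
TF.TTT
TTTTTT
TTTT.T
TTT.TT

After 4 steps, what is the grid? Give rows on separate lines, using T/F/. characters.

Step 1: 6 trees catch fire, 2 burn out
  TTF.FT
  TF.FTT
  F..TTT
  TFTTTT
  TTTT.T
  TTT.TT
Step 2: 8 trees catch fire, 6 burn out
  TF...F
  F...FT
  ...FTT
  F.FTTT
  TFTT.T
  TTT.TT
Step 3: 7 trees catch fire, 8 burn out
  F.....
  .....F
  ....FT
  ...FTT
  F.FT.T
  TFT.TT
Step 4: 5 trees catch fire, 7 burn out
  ......
  ......
  .....F
  ....FT
  ...F.T
  F.F.TT

......
......
.....F
....FT
...F.T
F.F.TT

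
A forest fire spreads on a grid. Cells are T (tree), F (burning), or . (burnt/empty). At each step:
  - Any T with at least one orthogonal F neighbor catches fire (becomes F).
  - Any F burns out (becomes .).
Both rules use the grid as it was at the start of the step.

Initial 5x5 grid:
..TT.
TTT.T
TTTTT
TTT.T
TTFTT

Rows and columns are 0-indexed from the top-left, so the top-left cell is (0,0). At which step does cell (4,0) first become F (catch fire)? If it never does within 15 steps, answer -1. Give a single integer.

Step 1: cell (4,0)='T' (+3 fires, +1 burnt)
Step 2: cell (4,0)='F' (+4 fires, +3 burnt)
  -> target ignites at step 2
Step 3: cell (4,0)='.' (+5 fires, +4 burnt)
Step 4: cell (4,0)='.' (+4 fires, +5 burnt)
Step 5: cell (4,0)='.' (+3 fires, +4 burnt)
Step 6: cell (4,0)='.' (+0 fires, +3 burnt)
  fire out at step 6

2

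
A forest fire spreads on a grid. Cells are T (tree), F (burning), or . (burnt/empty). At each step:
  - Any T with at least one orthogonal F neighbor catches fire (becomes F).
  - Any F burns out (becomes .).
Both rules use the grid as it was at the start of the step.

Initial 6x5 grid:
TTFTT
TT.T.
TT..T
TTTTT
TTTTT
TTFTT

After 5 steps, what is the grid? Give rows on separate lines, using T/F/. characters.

Step 1: 5 trees catch fire, 2 burn out
  TF.FT
  TT.T.
  TT..T
  TTTTT
  TTFTT
  TF.FT
Step 2: 9 trees catch fire, 5 burn out
  F...F
  TF.F.
  TT..T
  TTFTT
  TF.FT
  F...F
Step 3: 6 trees catch fire, 9 burn out
  .....
  F....
  TF..T
  TF.FT
  F...F
  .....
Step 4: 3 trees catch fire, 6 burn out
  .....
  .....
  F...T
  F...F
  .....
  .....
Step 5: 1 trees catch fire, 3 burn out
  .....
  .....
  ....F
  .....
  .....
  .....

.....
.....
....F
.....
.....
.....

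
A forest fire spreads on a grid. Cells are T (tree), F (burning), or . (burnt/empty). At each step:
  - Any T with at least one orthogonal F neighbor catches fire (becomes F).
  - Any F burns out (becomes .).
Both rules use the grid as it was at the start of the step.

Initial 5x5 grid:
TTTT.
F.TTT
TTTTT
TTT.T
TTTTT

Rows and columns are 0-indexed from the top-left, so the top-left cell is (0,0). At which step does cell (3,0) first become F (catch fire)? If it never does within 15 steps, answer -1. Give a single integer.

Step 1: cell (3,0)='T' (+2 fires, +1 burnt)
Step 2: cell (3,0)='F' (+3 fires, +2 burnt)
  -> target ignites at step 2
Step 3: cell (3,0)='.' (+4 fires, +3 burnt)
Step 4: cell (3,0)='.' (+5 fires, +4 burnt)
Step 5: cell (3,0)='.' (+3 fires, +5 burnt)
Step 6: cell (3,0)='.' (+3 fires, +3 burnt)
Step 7: cell (3,0)='.' (+1 fires, +3 burnt)
Step 8: cell (3,0)='.' (+0 fires, +1 burnt)
  fire out at step 8

2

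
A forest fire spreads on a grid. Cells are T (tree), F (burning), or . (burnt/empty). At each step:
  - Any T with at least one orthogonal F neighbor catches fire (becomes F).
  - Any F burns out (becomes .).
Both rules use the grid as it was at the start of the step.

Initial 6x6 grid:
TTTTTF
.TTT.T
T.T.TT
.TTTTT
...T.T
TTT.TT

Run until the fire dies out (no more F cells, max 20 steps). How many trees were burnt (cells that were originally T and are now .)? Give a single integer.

Step 1: +2 fires, +1 burnt (F count now 2)
Step 2: +2 fires, +2 burnt (F count now 2)
Step 3: +4 fires, +2 burnt (F count now 4)
Step 4: +4 fires, +4 burnt (F count now 4)
Step 5: +5 fires, +4 burnt (F count now 5)
Step 6: +3 fires, +5 burnt (F count now 3)
Step 7: +1 fires, +3 burnt (F count now 1)
Step 8: +0 fires, +1 burnt (F count now 0)
Fire out after step 8
Initially T: 25, now '.': 32
Total burnt (originally-T cells now '.'): 21

Answer: 21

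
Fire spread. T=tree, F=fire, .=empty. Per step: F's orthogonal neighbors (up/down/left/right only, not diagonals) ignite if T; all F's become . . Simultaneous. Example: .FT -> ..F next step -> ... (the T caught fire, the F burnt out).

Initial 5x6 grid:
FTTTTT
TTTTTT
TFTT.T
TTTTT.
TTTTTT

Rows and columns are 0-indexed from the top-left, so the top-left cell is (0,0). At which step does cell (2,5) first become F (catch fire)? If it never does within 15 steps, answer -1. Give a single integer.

Step 1: cell (2,5)='T' (+6 fires, +2 burnt)
Step 2: cell (2,5)='T' (+6 fires, +6 burnt)
Step 3: cell (2,5)='T' (+5 fires, +6 burnt)
Step 4: cell (2,5)='T' (+4 fires, +5 burnt)
Step 5: cell (2,5)='T' (+3 fires, +4 burnt)
Step 6: cell (2,5)='F' (+2 fires, +3 burnt)
  -> target ignites at step 6
Step 7: cell (2,5)='.' (+0 fires, +2 burnt)
  fire out at step 7

6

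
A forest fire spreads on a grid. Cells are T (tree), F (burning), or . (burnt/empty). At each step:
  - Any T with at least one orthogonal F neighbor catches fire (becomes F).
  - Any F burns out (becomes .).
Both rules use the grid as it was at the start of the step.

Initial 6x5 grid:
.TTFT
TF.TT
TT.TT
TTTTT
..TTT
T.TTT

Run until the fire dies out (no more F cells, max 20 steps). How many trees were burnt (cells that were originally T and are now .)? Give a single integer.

Answer: 21

Derivation:
Step 1: +6 fires, +2 burnt (F count now 6)
Step 2: +4 fires, +6 burnt (F count now 4)
Step 3: +4 fires, +4 burnt (F count now 4)
Step 4: +3 fires, +4 burnt (F count now 3)
Step 5: +3 fires, +3 burnt (F count now 3)
Step 6: +1 fires, +3 burnt (F count now 1)
Step 7: +0 fires, +1 burnt (F count now 0)
Fire out after step 7
Initially T: 22, now '.': 29
Total burnt (originally-T cells now '.'): 21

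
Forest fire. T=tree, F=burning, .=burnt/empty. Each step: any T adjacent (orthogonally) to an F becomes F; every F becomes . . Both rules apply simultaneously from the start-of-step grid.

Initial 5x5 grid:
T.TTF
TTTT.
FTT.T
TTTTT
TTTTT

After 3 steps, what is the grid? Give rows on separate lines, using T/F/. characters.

Step 1: 4 trees catch fire, 2 burn out
  T.TF.
  FTTT.
  .FT.T
  FTTTT
  TTTTT
Step 2: 7 trees catch fire, 4 burn out
  F.F..
  .FTF.
  ..F.T
  .FTTT
  FTTTT
Step 3: 3 trees catch fire, 7 burn out
  .....
  ..F..
  ....T
  ..FTT
  .FTTT

.....
..F..
....T
..FTT
.FTTT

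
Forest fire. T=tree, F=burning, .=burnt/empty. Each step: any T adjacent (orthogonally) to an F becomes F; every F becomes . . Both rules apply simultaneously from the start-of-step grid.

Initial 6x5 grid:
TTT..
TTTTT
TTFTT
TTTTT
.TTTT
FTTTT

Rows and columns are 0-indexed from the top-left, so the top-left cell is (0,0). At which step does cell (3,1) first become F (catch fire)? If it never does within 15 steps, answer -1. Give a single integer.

Step 1: cell (3,1)='T' (+5 fires, +2 burnt)
Step 2: cell (3,1)='F' (+10 fires, +5 burnt)
  -> target ignites at step 2
Step 3: cell (3,1)='.' (+7 fires, +10 burnt)
Step 4: cell (3,1)='.' (+3 fires, +7 burnt)
Step 5: cell (3,1)='.' (+0 fires, +3 burnt)
  fire out at step 5

2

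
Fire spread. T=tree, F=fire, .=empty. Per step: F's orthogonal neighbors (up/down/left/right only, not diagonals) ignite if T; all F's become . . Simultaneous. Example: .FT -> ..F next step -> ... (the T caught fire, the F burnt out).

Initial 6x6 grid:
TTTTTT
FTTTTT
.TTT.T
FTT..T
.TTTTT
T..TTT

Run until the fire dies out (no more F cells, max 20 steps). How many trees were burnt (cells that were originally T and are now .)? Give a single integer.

Step 1: +3 fires, +2 burnt (F count now 3)
Step 2: +5 fires, +3 burnt (F count now 5)
Step 3: +4 fires, +5 burnt (F count now 4)
Step 4: +4 fires, +4 burnt (F count now 4)
Step 5: +4 fires, +4 burnt (F count now 4)
Step 6: +4 fires, +4 burnt (F count now 4)
Step 7: +2 fires, +4 burnt (F count now 2)
Step 8: +0 fires, +2 burnt (F count now 0)
Fire out after step 8
Initially T: 27, now '.': 35
Total burnt (originally-T cells now '.'): 26

Answer: 26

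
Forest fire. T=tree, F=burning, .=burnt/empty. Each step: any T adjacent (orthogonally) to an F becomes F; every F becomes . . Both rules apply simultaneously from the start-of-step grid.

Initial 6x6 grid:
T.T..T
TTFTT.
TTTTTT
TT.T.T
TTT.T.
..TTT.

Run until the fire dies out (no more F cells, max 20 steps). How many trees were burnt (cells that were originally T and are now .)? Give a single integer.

Step 1: +4 fires, +1 burnt (F count now 4)
Step 2: +4 fires, +4 burnt (F count now 4)
Step 3: +5 fires, +4 burnt (F count now 5)
Step 4: +3 fires, +5 burnt (F count now 3)
Step 5: +3 fires, +3 burnt (F count now 3)
Step 6: +1 fires, +3 burnt (F count now 1)
Step 7: +1 fires, +1 burnt (F count now 1)
Step 8: +1 fires, +1 burnt (F count now 1)
Step 9: +1 fires, +1 burnt (F count now 1)
Step 10: +0 fires, +1 burnt (F count now 0)
Fire out after step 10
Initially T: 24, now '.': 35
Total burnt (originally-T cells now '.'): 23

Answer: 23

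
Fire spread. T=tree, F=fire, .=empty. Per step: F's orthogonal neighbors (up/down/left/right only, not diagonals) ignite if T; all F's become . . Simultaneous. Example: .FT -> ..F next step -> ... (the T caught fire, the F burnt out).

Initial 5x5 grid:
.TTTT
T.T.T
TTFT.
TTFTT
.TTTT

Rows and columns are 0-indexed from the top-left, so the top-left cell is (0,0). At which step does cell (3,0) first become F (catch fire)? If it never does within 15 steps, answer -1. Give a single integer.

Step 1: cell (3,0)='T' (+6 fires, +2 burnt)
Step 2: cell (3,0)='F' (+6 fires, +6 burnt)
  -> target ignites at step 2
Step 3: cell (3,0)='.' (+4 fires, +6 burnt)
Step 4: cell (3,0)='.' (+1 fires, +4 burnt)
Step 5: cell (3,0)='.' (+1 fires, +1 burnt)
Step 6: cell (3,0)='.' (+0 fires, +1 burnt)
  fire out at step 6

2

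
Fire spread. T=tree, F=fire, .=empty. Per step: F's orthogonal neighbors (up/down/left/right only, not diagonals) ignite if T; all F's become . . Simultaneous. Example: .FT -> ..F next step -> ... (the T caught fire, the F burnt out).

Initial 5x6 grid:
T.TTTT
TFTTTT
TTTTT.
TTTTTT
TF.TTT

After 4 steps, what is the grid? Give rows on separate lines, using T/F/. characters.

Step 1: 5 trees catch fire, 2 burn out
  T.TTTT
  F.FTTT
  TFTTT.
  TFTTTT
  F..TTT
Step 2: 7 trees catch fire, 5 burn out
  F.FTTT
  ...FTT
  F.FTT.
  F.FTTT
  ...TTT
Step 3: 4 trees catch fire, 7 burn out
  ...FTT
  ....FT
  ...FT.
  ...FTT
  ...TTT
Step 4: 5 trees catch fire, 4 burn out
  ....FT
  .....F
  ....F.
  ....FT
  ...FTT

....FT
.....F
....F.
....FT
...FTT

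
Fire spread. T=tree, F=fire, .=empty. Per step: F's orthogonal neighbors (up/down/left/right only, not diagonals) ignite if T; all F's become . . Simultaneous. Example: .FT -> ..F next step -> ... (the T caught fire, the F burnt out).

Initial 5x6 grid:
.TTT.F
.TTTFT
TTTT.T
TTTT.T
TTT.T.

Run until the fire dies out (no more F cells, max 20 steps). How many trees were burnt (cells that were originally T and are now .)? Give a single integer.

Answer: 20

Derivation:
Step 1: +2 fires, +2 burnt (F count now 2)
Step 2: +4 fires, +2 burnt (F count now 4)
Step 3: +5 fires, +4 burnt (F count now 5)
Step 4: +3 fires, +5 burnt (F count now 3)
Step 5: +3 fires, +3 burnt (F count now 3)
Step 6: +2 fires, +3 burnt (F count now 2)
Step 7: +1 fires, +2 burnt (F count now 1)
Step 8: +0 fires, +1 burnt (F count now 0)
Fire out after step 8
Initially T: 21, now '.': 29
Total burnt (originally-T cells now '.'): 20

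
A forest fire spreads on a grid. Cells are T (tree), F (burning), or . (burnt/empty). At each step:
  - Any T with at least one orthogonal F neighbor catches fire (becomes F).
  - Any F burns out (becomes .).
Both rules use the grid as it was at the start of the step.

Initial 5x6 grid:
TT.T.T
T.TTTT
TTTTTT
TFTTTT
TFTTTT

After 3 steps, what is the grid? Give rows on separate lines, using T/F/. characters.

Step 1: 5 trees catch fire, 2 burn out
  TT.T.T
  T.TTTT
  TFTTTT
  F.FTTT
  F.FTTT
Step 2: 4 trees catch fire, 5 burn out
  TT.T.T
  T.TTTT
  F.FTTT
  ...FTT
  ...FTT
Step 3: 5 trees catch fire, 4 burn out
  TT.T.T
  F.FTTT
  ...FTT
  ....FT
  ....FT

TT.T.T
F.FTTT
...FTT
....FT
....FT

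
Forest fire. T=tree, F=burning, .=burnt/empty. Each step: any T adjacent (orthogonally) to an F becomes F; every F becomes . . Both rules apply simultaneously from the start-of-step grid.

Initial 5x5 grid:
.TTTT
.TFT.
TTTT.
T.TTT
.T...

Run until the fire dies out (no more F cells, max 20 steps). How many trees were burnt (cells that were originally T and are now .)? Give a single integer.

Answer: 14

Derivation:
Step 1: +4 fires, +1 burnt (F count now 4)
Step 2: +5 fires, +4 burnt (F count now 5)
Step 3: +3 fires, +5 burnt (F count now 3)
Step 4: +2 fires, +3 burnt (F count now 2)
Step 5: +0 fires, +2 burnt (F count now 0)
Fire out after step 5
Initially T: 15, now '.': 24
Total burnt (originally-T cells now '.'): 14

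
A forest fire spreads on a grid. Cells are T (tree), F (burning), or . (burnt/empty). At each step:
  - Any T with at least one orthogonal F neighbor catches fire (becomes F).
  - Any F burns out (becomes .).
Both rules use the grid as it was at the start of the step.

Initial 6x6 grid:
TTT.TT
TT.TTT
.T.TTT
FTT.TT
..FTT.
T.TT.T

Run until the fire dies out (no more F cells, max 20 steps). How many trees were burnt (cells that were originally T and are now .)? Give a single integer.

Answer: 22

Derivation:
Step 1: +4 fires, +2 burnt (F count now 4)
Step 2: +3 fires, +4 burnt (F count now 3)
Step 3: +2 fires, +3 burnt (F count now 2)
Step 4: +4 fires, +2 burnt (F count now 4)
Step 5: +5 fires, +4 burnt (F count now 5)
Step 6: +3 fires, +5 burnt (F count now 3)
Step 7: +1 fires, +3 burnt (F count now 1)
Step 8: +0 fires, +1 burnt (F count now 0)
Fire out after step 8
Initially T: 24, now '.': 34
Total burnt (originally-T cells now '.'): 22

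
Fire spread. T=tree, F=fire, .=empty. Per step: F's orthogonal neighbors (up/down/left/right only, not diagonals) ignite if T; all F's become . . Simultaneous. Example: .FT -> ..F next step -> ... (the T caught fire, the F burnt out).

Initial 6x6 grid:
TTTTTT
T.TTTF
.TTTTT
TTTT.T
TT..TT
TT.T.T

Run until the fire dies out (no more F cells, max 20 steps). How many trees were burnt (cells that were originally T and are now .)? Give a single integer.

Answer: 27

Derivation:
Step 1: +3 fires, +1 burnt (F count now 3)
Step 2: +4 fires, +3 burnt (F count now 4)
Step 3: +4 fires, +4 burnt (F count now 4)
Step 4: +5 fires, +4 burnt (F count now 5)
Step 5: +3 fires, +5 burnt (F count now 3)
Step 6: +2 fires, +3 burnt (F count now 2)
Step 7: +3 fires, +2 burnt (F count now 3)
Step 8: +2 fires, +3 burnt (F count now 2)
Step 9: +1 fires, +2 burnt (F count now 1)
Step 10: +0 fires, +1 burnt (F count now 0)
Fire out after step 10
Initially T: 28, now '.': 35
Total burnt (originally-T cells now '.'): 27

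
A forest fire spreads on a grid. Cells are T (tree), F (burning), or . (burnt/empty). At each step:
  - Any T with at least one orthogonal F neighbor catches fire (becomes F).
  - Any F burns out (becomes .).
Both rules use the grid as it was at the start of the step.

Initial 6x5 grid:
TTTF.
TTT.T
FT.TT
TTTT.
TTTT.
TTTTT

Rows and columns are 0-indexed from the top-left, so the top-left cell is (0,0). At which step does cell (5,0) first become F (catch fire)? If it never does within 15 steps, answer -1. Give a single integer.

Step 1: cell (5,0)='T' (+4 fires, +2 burnt)
Step 2: cell (5,0)='T' (+6 fires, +4 burnt)
Step 3: cell (5,0)='F' (+3 fires, +6 burnt)
  -> target ignites at step 3
Step 4: cell (5,0)='.' (+3 fires, +3 burnt)
Step 5: cell (5,0)='.' (+3 fires, +3 burnt)
Step 6: cell (5,0)='.' (+2 fires, +3 burnt)
Step 7: cell (5,0)='.' (+2 fires, +2 burnt)
Step 8: cell (5,0)='.' (+0 fires, +2 burnt)
  fire out at step 8

3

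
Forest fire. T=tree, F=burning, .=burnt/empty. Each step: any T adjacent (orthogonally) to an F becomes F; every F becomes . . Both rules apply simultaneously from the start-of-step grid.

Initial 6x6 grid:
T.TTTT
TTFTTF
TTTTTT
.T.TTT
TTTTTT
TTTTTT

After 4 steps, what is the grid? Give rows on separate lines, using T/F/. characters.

Step 1: 7 trees catch fire, 2 burn out
  T.FTTF
  TF.FF.
  TTFTTF
  .T.TTT
  TTTTTT
  TTTTTT
Step 2: 7 trees catch fire, 7 burn out
  T..FF.
  F.....
  TF.FF.
  .T.TTF
  TTTTTT
  TTTTTT
Step 3: 6 trees catch fire, 7 burn out
  F.....
  ......
  F.....
  .F.FF.
  TTTTTF
  TTTTTT
Step 4: 4 trees catch fire, 6 burn out
  ......
  ......
  ......
  ......
  TFTFF.
  TTTTTF

......
......
......
......
TFTFF.
TTTTTF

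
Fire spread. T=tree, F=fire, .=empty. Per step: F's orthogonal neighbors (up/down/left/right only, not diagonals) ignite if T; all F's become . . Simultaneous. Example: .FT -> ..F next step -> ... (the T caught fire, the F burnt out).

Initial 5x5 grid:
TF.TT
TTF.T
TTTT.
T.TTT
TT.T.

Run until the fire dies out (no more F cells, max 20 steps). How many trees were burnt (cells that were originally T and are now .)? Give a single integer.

Answer: 14

Derivation:
Step 1: +3 fires, +2 burnt (F count now 3)
Step 2: +4 fires, +3 burnt (F count now 4)
Step 3: +2 fires, +4 burnt (F count now 2)
Step 4: +3 fires, +2 burnt (F count now 3)
Step 5: +1 fires, +3 burnt (F count now 1)
Step 6: +1 fires, +1 burnt (F count now 1)
Step 7: +0 fires, +1 burnt (F count now 0)
Fire out after step 7
Initially T: 17, now '.': 22
Total burnt (originally-T cells now '.'): 14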